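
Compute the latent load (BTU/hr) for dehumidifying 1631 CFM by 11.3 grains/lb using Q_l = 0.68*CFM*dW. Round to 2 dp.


Q = 0.68 * 1631 * 11.3 = 12532.60 BTU/hr

12532.60 BTU/hr


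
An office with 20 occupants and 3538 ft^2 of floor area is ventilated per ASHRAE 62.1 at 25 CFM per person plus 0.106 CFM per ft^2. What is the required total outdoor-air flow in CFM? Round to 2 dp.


Total = 20*25 + 3538*0.106 = 875.03 CFM

875.03 CFM


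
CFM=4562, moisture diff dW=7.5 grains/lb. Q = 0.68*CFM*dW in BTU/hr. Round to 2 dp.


Q = 0.68 * 4562 * 7.5 = 23266.20 BTU/hr

23266.20 BTU/hr


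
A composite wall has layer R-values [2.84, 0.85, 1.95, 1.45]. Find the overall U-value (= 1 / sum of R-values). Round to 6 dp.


R_total = 2.84 + 0.85 + 1.95 + 1.45 = 7.09
U = 1/7.09 = 0.141044

0.141044


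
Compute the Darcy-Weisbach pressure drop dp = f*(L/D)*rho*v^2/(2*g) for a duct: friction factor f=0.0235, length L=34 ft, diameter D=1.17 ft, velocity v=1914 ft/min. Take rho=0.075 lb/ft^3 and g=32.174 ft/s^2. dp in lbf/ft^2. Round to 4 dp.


v_fps = 1914/60 = 31.9 ft/s
dp = 0.0235*(34/1.17)*0.075*31.9^2/(2*32.174) = 0.8100 lbf/ft^2

0.8100 lbf/ft^2


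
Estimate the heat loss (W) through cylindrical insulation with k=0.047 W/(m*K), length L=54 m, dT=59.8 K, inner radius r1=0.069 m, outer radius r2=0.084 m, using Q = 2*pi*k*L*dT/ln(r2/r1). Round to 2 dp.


Q = 2*pi*0.047*54*59.8/ln(0.084/0.069) = 4847.81 W

4847.81 W


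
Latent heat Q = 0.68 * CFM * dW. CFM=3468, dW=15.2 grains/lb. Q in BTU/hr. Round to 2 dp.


Q = 0.68 * 3468 * 15.2 = 35845.25 BTU/hr

35845.25 BTU/hr


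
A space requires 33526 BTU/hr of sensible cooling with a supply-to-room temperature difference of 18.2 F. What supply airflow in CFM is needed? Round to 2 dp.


CFM = 33526 / (1.08 * 18.2) = 1705.64

1705.64 CFM


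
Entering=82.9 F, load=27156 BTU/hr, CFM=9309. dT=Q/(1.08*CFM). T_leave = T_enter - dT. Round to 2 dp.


dT = 27156/(1.08*9309) = 2.7011
T_leave = 82.9 - 2.7011 = 80.20 F

80.20 F


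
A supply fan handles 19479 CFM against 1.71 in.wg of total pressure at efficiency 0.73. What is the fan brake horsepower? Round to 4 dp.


BHP = 19479 * 1.71 / (6356 * 0.73) = 7.1789 hp

7.1789 hp


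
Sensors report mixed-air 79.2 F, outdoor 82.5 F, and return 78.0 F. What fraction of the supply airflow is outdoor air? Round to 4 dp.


frac = (79.2 - 78.0) / (82.5 - 78.0) = 0.2667

0.2667


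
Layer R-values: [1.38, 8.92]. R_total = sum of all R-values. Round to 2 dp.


R_total = 1.38 + 8.92 = 10.30

10.30


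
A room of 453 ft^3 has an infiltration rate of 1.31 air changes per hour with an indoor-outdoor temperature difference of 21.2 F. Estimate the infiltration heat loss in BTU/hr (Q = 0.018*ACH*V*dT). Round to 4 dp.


Q = 0.018 * 1.31 * 453 * 21.2 = 226.4529 BTU/hr

226.4529 BTU/hr


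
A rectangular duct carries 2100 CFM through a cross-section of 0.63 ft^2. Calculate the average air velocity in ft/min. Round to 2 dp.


V = 2100 / 0.63 = 3333.33 ft/min

3333.33 ft/min


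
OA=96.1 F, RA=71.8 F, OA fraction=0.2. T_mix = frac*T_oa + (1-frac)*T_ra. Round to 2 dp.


T_mix = 0.2*96.1 + 0.8*71.8 = 76.66 F

76.66 F


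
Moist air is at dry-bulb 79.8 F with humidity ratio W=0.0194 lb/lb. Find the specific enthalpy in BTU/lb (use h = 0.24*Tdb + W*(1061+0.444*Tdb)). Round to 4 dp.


h = 0.24*79.8 + 0.0194*(1061+0.444*79.8) = 40.4228 BTU/lb

40.4228 BTU/lb


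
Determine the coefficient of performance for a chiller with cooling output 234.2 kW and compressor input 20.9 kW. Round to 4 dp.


COP = 234.2 / 20.9 = 11.2057

11.2057


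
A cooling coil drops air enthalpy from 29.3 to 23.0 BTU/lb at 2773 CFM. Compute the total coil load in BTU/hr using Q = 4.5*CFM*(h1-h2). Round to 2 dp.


Q = 4.5 * 2773 * (29.3 - 23.0) = 78614.55 BTU/hr

78614.55 BTU/hr


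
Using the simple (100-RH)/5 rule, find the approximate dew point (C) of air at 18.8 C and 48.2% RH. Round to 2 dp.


Td = 18.8 - (100-48.2)/5 = 8.44 C

8.44 C


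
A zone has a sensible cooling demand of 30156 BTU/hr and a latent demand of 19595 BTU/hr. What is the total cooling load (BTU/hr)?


Qt = 30156 + 19595 = 49751 BTU/hr

49751 BTU/hr


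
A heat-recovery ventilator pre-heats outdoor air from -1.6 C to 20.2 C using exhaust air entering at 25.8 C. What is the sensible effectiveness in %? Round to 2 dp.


eff = (20.2-(-1.6))/(25.8-(-1.6))*100 = 79.56 %

79.56 %


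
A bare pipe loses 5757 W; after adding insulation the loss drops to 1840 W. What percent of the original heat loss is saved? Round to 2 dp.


Savings = ((5757-1840)/5757)*100 = 68.04 %

68.04 %


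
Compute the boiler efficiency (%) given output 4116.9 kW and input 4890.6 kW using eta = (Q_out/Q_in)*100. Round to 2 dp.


eta = (4116.9/4890.6)*100 = 84.18 %

84.18 %


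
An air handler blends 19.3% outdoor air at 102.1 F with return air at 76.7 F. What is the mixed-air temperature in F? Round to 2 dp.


T_mix = 76.7 + (19.3/100)*(102.1-76.7) = 81.60 F

81.60 F


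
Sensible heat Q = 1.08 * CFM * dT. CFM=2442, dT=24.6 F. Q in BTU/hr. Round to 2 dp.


Q = 1.08 * 2442 * 24.6 = 64879.06 BTU/hr

64879.06 BTU/hr


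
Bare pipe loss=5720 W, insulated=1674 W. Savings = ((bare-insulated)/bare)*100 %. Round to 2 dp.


Savings = ((5720-1674)/5720)*100 = 70.73 %

70.73 %


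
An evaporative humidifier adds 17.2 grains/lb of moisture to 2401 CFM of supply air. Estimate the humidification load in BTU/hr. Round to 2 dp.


Q = 0.68 * 2401 * 17.2 = 28082.10 BTU/hr

28082.10 BTU/hr


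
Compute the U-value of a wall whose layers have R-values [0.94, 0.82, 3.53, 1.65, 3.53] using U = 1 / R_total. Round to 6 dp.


R_total = 0.94 + 0.82 + 3.53 + 1.65 + 3.53 = 10.47
U = 1/10.47 = 0.095511

0.095511


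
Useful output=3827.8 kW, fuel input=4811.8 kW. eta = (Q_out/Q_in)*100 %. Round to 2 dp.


eta = (3827.8/4811.8)*100 = 79.55 %

79.55 %


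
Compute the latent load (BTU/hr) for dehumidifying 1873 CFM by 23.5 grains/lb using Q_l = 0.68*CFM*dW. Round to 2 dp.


Q = 0.68 * 1873 * 23.5 = 29930.54 BTU/hr

29930.54 BTU/hr


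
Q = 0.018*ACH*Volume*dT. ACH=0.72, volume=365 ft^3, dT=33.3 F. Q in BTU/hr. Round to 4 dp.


Q = 0.018 * 0.72 * 365 * 33.3 = 157.5223 BTU/hr

157.5223 BTU/hr


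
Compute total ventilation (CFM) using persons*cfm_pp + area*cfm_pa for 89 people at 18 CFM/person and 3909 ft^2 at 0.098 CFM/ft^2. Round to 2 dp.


Total = 89*18 + 3909*0.098 = 1985.08 CFM

1985.08 CFM


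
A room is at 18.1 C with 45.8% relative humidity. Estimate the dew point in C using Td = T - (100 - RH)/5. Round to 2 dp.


Td = 18.1 - (100-45.8)/5 = 7.26 C

7.26 C


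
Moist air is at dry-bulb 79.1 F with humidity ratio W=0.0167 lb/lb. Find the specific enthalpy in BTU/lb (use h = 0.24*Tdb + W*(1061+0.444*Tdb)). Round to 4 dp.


h = 0.24*79.1 + 0.0167*(1061+0.444*79.1) = 37.2892 BTU/lb

37.2892 BTU/lb


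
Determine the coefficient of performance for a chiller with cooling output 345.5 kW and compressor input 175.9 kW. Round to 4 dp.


COP = 345.5 / 175.9 = 1.9642

1.9642


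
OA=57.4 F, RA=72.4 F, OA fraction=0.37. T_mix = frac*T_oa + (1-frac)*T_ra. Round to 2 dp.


T_mix = 0.37*57.4 + 0.63*72.4 = 66.85 F

66.85 F


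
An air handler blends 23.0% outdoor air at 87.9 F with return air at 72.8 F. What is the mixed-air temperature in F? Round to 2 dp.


T_mix = 72.8 + (23.0/100)*(87.9-72.8) = 76.27 F

76.27 F


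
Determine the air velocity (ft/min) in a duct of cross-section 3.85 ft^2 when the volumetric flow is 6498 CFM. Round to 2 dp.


V = 6498 / 3.85 = 1687.79 ft/min

1687.79 ft/min


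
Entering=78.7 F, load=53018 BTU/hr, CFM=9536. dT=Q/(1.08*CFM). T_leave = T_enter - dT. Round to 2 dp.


dT = 53018/(1.08*9536) = 5.1479
T_leave = 78.7 - 5.1479 = 73.55 F

73.55 F


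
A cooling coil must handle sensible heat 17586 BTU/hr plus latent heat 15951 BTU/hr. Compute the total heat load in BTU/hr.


Qt = 17586 + 15951 = 33537 BTU/hr

33537 BTU/hr


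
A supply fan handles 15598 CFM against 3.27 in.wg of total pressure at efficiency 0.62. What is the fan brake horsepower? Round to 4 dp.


BHP = 15598 * 3.27 / (6356 * 0.62) = 12.9432 hp

12.9432 hp


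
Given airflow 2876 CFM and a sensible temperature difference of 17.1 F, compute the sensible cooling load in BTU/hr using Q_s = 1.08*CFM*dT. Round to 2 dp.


Q = 1.08 * 2876 * 17.1 = 53113.97 BTU/hr

53113.97 BTU/hr


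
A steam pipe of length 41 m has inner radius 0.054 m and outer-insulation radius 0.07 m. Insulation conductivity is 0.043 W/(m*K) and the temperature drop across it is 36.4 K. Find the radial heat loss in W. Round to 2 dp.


Q = 2*pi*0.043*41*36.4/ln(0.07/0.054) = 1553.74 W

1553.74 W


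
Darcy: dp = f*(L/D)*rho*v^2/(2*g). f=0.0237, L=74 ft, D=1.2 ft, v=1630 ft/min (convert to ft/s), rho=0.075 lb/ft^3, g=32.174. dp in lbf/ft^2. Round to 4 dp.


v_fps = 1630/60 = 27.1667 ft/s
dp = 0.0237*(74/1.2)*0.075*27.1667^2/(2*32.174) = 1.2572 lbf/ft^2

1.2572 lbf/ft^2


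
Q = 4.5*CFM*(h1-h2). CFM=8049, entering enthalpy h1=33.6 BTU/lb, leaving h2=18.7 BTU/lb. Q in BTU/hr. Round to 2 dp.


Q = 4.5 * 8049 * (33.6 - 18.7) = 539685.45 BTU/hr

539685.45 BTU/hr


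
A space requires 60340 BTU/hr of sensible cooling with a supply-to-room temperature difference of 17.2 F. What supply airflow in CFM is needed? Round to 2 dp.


CFM = 60340 / (1.08 * 17.2) = 3248.28

3248.28 CFM


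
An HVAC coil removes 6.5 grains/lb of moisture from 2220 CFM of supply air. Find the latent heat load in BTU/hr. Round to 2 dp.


Q = 0.68 * 2220 * 6.5 = 9812.40 BTU/hr

9812.40 BTU/hr


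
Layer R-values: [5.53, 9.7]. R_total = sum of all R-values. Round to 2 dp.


R_total = 5.53 + 9.7 = 15.23

15.23


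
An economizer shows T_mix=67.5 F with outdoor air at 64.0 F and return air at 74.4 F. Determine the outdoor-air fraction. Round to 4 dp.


frac = (67.5 - 74.4) / (64.0 - 74.4) = 0.6635

0.6635


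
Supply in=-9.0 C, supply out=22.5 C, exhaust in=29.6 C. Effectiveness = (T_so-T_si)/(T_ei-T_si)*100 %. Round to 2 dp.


eff = (22.5-(-9.0))/(29.6-(-9.0))*100 = 81.61 %

81.61 %


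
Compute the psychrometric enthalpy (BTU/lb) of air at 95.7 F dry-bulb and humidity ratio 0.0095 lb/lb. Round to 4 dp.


h = 0.24*95.7 + 0.0095*(1061+0.444*95.7) = 33.4512 BTU/lb

33.4512 BTU/lb


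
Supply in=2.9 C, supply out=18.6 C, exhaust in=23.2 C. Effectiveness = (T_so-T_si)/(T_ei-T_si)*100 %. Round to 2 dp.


eff = (18.6-2.9)/(23.2-2.9)*100 = 77.34 %

77.34 %


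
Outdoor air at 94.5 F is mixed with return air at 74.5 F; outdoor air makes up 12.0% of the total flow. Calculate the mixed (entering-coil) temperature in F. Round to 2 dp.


T_mix = 74.5 + (12.0/100)*(94.5-74.5) = 76.90 F

76.90 F


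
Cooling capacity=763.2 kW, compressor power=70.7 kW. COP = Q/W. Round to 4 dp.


COP = 763.2 / 70.7 = 10.7949

10.7949


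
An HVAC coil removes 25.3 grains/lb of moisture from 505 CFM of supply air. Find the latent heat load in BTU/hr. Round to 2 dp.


Q = 0.68 * 505 * 25.3 = 8688.02 BTU/hr

8688.02 BTU/hr


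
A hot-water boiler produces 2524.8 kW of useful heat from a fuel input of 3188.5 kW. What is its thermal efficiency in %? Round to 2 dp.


eta = (2524.8/3188.5)*100 = 79.18 %

79.18 %


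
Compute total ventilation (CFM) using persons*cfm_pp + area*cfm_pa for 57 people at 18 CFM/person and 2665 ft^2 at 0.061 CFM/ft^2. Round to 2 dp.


Total = 57*18 + 2665*0.061 = 1188.57 CFM

1188.57 CFM


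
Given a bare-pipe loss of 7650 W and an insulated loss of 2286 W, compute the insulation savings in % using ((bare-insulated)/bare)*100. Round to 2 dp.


Savings = ((7650-2286)/7650)*100 = 70.12 %

70.12 %


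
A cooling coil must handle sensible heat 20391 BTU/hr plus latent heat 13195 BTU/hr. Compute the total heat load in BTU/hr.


Qt = 20391 + 13195 = 33586 BTU/hr

33586 BTU/hr


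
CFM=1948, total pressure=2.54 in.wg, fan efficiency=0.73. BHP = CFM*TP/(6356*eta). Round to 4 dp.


BHP = 1948 * 2.54 / (6356 * 0.73) = 1.0664 hp

1.0664 hp


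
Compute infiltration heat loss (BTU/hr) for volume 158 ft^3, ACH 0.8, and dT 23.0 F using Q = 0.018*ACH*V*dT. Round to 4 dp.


Q = 0.018 * 0.8 * 158 * 23.0 = 52.3296 BTU/hr

52.3296 BTU/hr


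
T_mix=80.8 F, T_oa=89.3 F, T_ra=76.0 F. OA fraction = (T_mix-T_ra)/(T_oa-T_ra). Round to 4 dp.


frac = (80.8 - 76.0) / (89.3 - 76.0) = 0.3609

0.3609


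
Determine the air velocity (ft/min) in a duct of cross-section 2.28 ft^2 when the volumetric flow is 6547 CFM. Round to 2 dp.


V = 6547 / 2.28 = 2871.49 ft/min

2871.49 ft/min


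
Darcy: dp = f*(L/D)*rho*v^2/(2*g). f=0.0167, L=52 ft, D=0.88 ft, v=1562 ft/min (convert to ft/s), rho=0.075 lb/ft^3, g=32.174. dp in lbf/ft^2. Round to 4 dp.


v_fps = 1562/60 = 26.0333 ft/s
dp = 0.0167*(52/0.88)*0.075*26.0333^2/(2*32.174) = 0.7795 lbf/ft^2

0.7795 lbf/ft^2


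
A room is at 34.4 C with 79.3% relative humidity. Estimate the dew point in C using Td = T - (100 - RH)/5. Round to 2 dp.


Td = 34.4 - (100-79.3)/5 = 30.26 C

30.26 C


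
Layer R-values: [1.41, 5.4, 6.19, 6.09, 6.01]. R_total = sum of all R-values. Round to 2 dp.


R_total = 1.41 + 5.4 + 6.19 + 6.09 + 6.01 = 25.10

25.10


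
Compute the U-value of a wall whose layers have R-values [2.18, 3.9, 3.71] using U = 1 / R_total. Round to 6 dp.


R_total = 2.18 + 3.9 + 3.71 = 9.79
U = 1/9.79 = 0.102145

0.102145


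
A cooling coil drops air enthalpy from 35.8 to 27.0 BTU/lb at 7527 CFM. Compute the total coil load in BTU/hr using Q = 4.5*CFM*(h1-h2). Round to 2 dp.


Q = 4.5 * 7527 * (35.8 - 27.0) = 298069.20 BTU/hr

298069.20 BTU/hr


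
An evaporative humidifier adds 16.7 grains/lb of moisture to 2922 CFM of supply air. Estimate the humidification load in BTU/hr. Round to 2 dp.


Q = 0.68 * 2922 * 16.7 = 33182.23 BTU/hr

33182.23 BTU/hr


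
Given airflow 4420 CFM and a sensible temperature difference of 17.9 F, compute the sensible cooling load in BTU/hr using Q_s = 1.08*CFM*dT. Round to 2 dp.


Q = 1.08 * 4420 * 17.9 = 85447.44 BTU/hr

85447.44 BTU/hr


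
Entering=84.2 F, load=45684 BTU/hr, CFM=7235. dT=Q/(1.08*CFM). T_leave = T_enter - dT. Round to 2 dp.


dT = 45684/(1.08*7235) = 5.8466
T_leave = 84.2 - 5.8466 = 78.35 F

78.35 F


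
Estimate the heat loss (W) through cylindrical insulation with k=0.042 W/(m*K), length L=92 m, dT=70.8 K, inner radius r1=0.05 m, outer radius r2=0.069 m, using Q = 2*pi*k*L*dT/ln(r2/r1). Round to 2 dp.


Q = 2*pi*0.042*92*70.8/ln(0.069/0.05) = 5336.81 W

5336.81 W


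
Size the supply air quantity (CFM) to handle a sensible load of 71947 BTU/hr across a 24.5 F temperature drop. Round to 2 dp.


CFM = 71947 / (1.08 * 24.5) = 2719.09

2719.09 CFM


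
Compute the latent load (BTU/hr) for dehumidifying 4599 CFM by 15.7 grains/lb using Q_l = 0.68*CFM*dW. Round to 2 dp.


Q = 0.68 * 4599 * 15.7 = 49098.92 BTU/hr

49098.92 BTU/hr


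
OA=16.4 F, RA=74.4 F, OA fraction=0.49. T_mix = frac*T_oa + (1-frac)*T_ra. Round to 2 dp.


T_mix = 0.49*16.4 + 0.51*74.4 = 45.98 F

45.98 F


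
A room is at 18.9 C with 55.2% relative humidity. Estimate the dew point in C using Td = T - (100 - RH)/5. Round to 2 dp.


Td = 18.9 - (100-55.2)/5 = 9.94 C

9.94 C


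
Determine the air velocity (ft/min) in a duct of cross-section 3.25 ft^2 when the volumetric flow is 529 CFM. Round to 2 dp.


V = 529 / 3.25 = 162.77 ft/min

162.77 ft/min


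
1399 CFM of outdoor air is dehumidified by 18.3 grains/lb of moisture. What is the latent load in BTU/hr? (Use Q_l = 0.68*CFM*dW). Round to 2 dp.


Q = 0.68 * 1399 * 18.3 = 17409.16 BTU/hr

17409.16 BTU/hr


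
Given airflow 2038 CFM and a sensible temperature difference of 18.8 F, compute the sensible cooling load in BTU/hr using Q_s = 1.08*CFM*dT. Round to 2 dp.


Q = 1.08 * 2038 * 18.8 = 41379.55 BTU/hr

41379.55 BTU/hr


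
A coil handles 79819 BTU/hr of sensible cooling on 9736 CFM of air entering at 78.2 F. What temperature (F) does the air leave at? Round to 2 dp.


dT = 79819/(1.08*9736) = 7.5911
T_leave = 78.2 - 7.5911 = 70.61 F

70.61 F


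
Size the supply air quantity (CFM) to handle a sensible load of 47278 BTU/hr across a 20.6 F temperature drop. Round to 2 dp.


CFM = 47278 / (1.08 * 20.6) = 2125.04

2125.04 CFM


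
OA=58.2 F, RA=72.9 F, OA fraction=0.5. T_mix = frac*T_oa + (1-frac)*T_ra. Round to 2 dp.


T_mix = 0.5*58.2 + 0.5*72.9 = 65.55 F

65.55 F


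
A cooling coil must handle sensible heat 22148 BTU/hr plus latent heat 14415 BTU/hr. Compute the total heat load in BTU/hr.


Qt = 22148 + 14415 = 36563 BTU/hr

36563 BTU/hr


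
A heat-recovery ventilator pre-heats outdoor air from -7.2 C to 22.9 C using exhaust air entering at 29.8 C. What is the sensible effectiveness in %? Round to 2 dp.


eff = (22.9-(-7.2))/(29.8-(-7.2))*100 = 81.35 %

81.35 %


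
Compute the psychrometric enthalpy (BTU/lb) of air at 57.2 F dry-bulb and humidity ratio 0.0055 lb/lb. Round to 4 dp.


h = 0.24*57.2 + 0.0055*(1061+0.444*57.2) = 19.7032 BTU/lb

19.7032 BTU/lb


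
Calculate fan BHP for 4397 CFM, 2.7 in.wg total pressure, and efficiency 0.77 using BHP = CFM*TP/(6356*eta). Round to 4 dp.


BHP = 4397 * 2.7 / (6356 * 0.77) = 2.4257 hp

2.4257 hp


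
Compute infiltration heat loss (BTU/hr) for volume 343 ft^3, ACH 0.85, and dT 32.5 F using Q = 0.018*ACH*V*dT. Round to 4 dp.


Q = 0.018 * 0.85 * 343 * 32.5 = 170.5568 BTU/hr

170.5568 BTU/hr


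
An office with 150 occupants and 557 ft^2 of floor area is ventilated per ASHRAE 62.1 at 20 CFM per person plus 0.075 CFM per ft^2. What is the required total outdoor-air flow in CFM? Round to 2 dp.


Total = 150*20 + 557*0.075 = 3041.78 CFM

3041.78 CFM


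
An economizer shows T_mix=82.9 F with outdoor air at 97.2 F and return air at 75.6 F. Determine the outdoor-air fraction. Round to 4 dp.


frac = (82.9 - 75.6) / (97.2 - 75.6) = 0.3380

0.3380


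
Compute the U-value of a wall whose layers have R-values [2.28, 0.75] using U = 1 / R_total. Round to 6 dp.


R_total = 2.28 + 0.75 = 3.03
U = 1/3.03 = 0.330033

0.330033


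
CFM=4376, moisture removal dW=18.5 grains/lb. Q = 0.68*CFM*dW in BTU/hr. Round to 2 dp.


Q = 0.68 * 4376 * 18.5 = 55050.08 BTU/hr

55050.08 BTU/hr


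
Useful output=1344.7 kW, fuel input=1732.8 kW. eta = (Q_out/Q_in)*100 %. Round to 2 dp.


eta = (1344.7/1732.8)*100 = 77.60 %

77.60 %


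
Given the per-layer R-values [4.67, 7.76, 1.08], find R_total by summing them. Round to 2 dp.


R_total = 4.67 + 7.76 + 1.08 = 13.51

13.51


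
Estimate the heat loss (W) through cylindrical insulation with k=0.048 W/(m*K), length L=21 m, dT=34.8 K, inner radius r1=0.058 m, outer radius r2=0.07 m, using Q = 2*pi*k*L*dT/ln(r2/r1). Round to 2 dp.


Q = 2*pi*0.048*21*34.8/ln(0.07/0.058) = 1172.04 W

1172.04 W


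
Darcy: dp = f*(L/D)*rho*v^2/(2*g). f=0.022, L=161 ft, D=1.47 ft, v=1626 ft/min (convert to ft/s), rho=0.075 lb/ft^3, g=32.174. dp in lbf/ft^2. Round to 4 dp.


v_fps = 1626/60 = 27.1 ft/s
dp = 0.022*(161/1.47)*0.075*27.1^2/(2*32.174) = 2.0625 lbf/ft^2

2.0625 lbf/ft^2


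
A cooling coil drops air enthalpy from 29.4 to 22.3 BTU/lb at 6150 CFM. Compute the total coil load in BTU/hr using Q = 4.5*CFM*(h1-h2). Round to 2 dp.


Q = 4.5 * 6150 * (29.4 - 22.3) = 196492.50 BTU/hr

196492.50 BTU/hr


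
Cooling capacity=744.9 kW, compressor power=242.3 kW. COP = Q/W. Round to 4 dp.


COP = 744.9 / 242.3 = 3.0743

3.0743


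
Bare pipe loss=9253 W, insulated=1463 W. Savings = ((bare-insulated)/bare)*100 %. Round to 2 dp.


Savings = ((9253-1463)/9253)*100 = 84.19 %

84.19 %


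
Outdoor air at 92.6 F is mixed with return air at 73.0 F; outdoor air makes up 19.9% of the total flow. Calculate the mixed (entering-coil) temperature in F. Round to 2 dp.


T_mix = 73.0 + (19.9/100)*(92.6-73.0) = 76.90 F

76.90 F


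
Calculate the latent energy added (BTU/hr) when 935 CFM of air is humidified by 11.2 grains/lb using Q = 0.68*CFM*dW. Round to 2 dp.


Q = 0.68 * 935 * 11.2 = 7120.96 BTU/hr

7120.96 BTU/hr


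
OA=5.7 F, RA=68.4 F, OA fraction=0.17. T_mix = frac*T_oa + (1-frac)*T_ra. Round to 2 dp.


T_mix = 0.17*5.7 + 0.83*68.4 = 57.74 F

57.74 F


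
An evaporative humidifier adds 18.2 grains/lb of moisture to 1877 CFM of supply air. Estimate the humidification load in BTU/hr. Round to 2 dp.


Q = 0.68 * 1877 * 18.2 = 23229.75 BTU/hr

23229.75 BTU/hr


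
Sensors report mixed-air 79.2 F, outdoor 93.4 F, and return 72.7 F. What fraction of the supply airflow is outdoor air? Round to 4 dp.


frac = (79.2 - 72.7) / (93.4 - 72.7) = 0.3140

0.3140


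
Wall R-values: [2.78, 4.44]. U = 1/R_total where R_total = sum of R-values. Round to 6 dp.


R_total = 2.78 + 4.44 = 7.22
U = 1/7.22 = 0.138504

0.138504


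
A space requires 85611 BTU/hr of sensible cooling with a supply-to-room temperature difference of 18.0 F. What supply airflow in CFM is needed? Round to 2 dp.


CFM = 85611 / (1.08 * 18.0) = 4403.86

4403.86 CFM


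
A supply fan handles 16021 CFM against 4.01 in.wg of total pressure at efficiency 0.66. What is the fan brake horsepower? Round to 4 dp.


BHP = 16021 * 4.01 / (6356 * 0.66) = 15.3146 hp

15.3146 hp


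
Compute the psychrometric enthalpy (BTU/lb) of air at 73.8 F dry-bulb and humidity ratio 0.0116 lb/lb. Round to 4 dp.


h = 0.24*73.8 + 0.0116*(1061+0.444*73.8) = 30.3997 BTU/lb

30.3997 BTU/lb


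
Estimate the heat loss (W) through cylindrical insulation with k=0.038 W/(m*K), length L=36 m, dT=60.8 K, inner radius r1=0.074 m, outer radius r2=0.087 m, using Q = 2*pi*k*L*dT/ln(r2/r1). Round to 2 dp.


Q = 2*pi*0.038*36*60.8/ln(0.087/0.074) = 3229.06 W

3229.06 W


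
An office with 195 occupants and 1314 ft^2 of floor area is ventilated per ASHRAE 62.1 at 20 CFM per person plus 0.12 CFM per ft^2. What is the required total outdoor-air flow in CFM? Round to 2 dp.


Total = 195*20 + 1314*0.12 = 4057.68 CFM

4057.68 CFM


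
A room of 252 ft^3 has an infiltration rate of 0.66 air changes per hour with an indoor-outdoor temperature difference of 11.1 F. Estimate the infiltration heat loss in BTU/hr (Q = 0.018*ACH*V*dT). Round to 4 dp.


Q = 0.018 * 0.66 * 252 * 11.1 = 33.2307 BTU/hr

33.2307 BTU/hr


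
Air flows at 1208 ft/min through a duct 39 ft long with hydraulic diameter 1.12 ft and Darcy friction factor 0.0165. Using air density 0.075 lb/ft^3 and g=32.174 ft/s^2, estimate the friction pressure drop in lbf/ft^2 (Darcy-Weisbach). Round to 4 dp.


v_fps = 1208/60 = 20.1333 ft/s
dp = 0.0165*(39/1.12)*0.075*20.1333^2/(2*32.174) = 0.2714 lbf/ft^2

0.2714 lbf/ft^2


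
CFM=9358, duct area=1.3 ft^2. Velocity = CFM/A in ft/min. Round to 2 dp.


V = 9358 / 1.3 = 7198.46 ft/min

7198.46 ft/min


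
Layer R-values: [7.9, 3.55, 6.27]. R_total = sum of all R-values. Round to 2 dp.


R_total = 7.9 + 3.55 + 6.27 = 17.72

17.72


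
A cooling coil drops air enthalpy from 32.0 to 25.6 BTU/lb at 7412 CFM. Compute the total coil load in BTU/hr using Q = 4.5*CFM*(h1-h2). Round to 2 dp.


Q = 4.5 * 7412 * (32.0 - 25.6) = 213465.60 BTU/hr

213465.60 BTU/hr


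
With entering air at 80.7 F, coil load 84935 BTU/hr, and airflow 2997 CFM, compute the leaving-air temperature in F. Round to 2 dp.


dT = 84935/(1.08*2997) = 26.2407
T_leave = 80.7 - 26.2407 = 54.46 F

54.46 F


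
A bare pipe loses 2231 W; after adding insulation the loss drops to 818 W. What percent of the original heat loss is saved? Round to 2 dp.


Savings = ((2231-818)/2231)*100 = 63.33 %

63.33 %


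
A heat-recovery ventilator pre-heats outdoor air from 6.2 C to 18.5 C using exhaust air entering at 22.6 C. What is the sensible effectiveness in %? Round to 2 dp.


eff = (18.5-6.2)/(22.6-6.2)*100 = 75.00 %

75.00 %


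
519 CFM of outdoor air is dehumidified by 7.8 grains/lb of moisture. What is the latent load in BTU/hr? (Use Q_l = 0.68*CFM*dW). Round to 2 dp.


Q = 0.68 * 519 * 7.8 = 2752.78 BTU/hr

2752.78 BTU/hr


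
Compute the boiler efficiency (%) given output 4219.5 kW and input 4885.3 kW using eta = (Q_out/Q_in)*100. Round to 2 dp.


eta = (4219.5/4885.3)*100 = 86.37 %

86.37 %


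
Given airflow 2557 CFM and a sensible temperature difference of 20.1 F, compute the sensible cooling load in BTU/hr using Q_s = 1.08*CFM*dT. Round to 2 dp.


Q = 1.08 * 2557 * 20.1 = 55507.36 BTU/hr

55507.36 BTU/hr


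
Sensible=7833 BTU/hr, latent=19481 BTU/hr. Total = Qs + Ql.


Qt = 7833 + 19481 = 27314 BTU/hr

27314 BTU/hr


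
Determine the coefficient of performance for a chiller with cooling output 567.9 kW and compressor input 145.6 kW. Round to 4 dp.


COP = 567.9 / 145.6 = 3.9004

3.9004


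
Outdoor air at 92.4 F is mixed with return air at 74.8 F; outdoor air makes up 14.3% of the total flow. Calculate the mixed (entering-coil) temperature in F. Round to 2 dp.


T_mix = 74.8 + (14.3/100)*(92.4-74.8) = 77.32 F

77.32 F


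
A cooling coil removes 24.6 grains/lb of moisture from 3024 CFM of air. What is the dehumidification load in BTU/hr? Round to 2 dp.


Q = 0.68 * 3024 * 24.6 = 50585.47 BTU/hr

50585.47 BTU/hr


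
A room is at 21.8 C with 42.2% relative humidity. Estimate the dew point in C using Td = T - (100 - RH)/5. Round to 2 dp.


Td = 21.8 - (100-42.2)/5 = 10.24 C

10.24 C


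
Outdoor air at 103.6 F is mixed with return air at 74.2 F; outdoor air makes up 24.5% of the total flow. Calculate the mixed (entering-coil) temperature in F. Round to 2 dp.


T_mix = 74.2 + (24.5/100)*(103.6-74.2) = 81.40 F

81.40 F


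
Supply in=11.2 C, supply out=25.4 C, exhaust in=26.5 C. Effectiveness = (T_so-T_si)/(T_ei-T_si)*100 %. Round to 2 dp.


eff = (25.4-11.2)/(26.5-11.2)*100 = 92.81 %

92.81 %


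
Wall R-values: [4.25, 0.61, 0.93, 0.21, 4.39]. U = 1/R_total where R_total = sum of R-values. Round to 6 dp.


R_total = 4.25 + 0.61 + 0.93 + 0.21 + 4.39 = 10.39
U = 1/10.39 = 0.096246

0.096246


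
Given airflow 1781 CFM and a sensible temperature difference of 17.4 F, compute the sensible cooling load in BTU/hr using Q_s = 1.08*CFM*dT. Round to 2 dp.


Q = 1.08 * 1781 * 17.4 = 33468.55 BTU/hr

33468.55 BTU/hr


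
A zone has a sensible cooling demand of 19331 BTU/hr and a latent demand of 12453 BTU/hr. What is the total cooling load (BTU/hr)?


Qt = 19331 + 12453 = 31784 BTU/hr

31784 BTU/hr


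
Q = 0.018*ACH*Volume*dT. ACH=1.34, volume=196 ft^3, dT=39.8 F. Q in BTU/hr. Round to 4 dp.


Q = 0.018 * 1.34 * 196 * 39.8 = 188.1553 BTU/hr

188.1553 BTU/hr


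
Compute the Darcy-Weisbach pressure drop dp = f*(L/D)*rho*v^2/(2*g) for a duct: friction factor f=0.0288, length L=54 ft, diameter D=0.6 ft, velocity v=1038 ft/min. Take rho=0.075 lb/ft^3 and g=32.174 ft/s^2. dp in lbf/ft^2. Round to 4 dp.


v_fps = 1038/60 = 17.3 ft/s
dp = 0.0288*(54/0.6)*0.075*17.3^2/(2*32.174) = 0.9042 lbf/ft^2

0.9042 lbf/ft^2


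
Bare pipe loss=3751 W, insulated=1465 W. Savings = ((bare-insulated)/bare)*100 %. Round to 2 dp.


Savings = ((3751-1465)/3751)*100 = 60.94 %

60.94 %


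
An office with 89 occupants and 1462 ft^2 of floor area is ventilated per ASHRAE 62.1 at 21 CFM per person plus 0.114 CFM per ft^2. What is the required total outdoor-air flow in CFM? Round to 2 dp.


Total = 89*21 + 1462*0.114 = 2035.67 CFM

2035.67 CFM


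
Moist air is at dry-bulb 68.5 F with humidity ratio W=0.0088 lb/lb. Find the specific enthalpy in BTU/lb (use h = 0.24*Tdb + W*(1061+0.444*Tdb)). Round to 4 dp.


h = 0.24*68.5 + 0.0088*(1061+0.444*68.5) = 26.0444 BTU/lb

26.0444 BTU/lb


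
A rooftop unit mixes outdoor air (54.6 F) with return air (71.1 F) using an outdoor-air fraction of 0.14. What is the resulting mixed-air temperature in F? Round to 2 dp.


T_mix = 0.14*54.6 + 0.86*71.1 = 68.79 F

68.79 F


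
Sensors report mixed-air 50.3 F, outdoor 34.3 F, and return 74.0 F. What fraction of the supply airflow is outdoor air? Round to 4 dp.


frac = (50.3 - 74.0) / (34.3 - 74.0) = 0.5970

0.5970


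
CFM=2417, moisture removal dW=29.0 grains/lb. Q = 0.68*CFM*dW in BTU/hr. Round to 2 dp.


Q = 0.68 * 2417 * 29.0 = 47663.24 BTU/hr

47663.24 BTU/hr


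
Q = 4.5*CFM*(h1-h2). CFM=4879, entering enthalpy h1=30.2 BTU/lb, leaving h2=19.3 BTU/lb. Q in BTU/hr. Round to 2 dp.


Q = 4.5 * 4879 * (30.2 - 19.3) = 239314.95 BTU/hr

239314.95 BTU/hr


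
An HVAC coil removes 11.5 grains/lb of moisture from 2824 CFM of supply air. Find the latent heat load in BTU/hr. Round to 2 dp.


Q = 0.68 * 2824 * 11.5 = 22083.68 BTU/hr

22083.68 BTU/hr


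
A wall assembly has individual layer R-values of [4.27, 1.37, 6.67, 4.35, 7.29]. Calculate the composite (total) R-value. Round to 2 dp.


R_total = 4.27 + 1.37 + 6.67 + 4.35 + 7.29 = 23.95

23.95


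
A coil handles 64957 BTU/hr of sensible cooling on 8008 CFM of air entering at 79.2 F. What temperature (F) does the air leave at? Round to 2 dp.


dT = 64957/(1.08*8008) = 7.5107
T_leave = 79.2 - 7.5107 = 71.69 F

71.69 F


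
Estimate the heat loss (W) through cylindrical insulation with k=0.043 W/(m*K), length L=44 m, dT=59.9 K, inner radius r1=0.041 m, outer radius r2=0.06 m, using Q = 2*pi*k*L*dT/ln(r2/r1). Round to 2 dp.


Q = 2*pi*0.043*44*59.9/ln(0.06/0.041) = 1870.09 W

1870.09 W


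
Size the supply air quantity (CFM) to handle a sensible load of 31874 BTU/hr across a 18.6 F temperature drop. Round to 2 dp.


CFM = 31874 / (1.08 * 18.6) = 1586.72

1586.72 CFM


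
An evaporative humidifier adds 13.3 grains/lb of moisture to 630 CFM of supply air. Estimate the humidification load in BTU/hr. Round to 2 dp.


Q = 0.68 * 630 * 13.3 = 5697.72 BTU/hr

5697.72 BTU/hr


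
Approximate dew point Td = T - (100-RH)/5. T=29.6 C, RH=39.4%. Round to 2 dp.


Td = 29.6 - (100-39.4)/5 = 17.48 C

17.48 C


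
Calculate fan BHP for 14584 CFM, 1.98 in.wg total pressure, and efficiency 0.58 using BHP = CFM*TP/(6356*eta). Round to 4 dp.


BHP = 14584 * 1.98 / (6356 * 0.58) = 7.8330 hp

7.8330 hp


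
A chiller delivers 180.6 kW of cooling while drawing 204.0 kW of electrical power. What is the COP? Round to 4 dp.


COP = 180.6 / 204.0 = 0.8853

0.8853


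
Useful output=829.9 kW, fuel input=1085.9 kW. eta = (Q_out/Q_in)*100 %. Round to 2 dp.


eta = (829.9/1085.9)*100 = 76.43 %

76.43 %


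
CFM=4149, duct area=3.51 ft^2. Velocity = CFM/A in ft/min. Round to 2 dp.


V = 4149 / 3.51 = 1182.05 ft/min

1182.05 ft/min


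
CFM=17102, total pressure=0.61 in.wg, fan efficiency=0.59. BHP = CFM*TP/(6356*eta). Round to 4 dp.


BHP = 17102 * 0.61 / (6356 * 0.59) = 2.7819 hp

2.7819 hp


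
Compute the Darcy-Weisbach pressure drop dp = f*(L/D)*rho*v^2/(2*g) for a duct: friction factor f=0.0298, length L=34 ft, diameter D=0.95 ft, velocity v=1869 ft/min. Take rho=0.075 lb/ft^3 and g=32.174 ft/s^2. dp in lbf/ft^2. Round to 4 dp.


v_fps = 1869/60 = 31.15 ft/s
dp = 0.0298*(34/0.95)*0.075*31.15^2/(2*32.174) = 1.2062 lbf/ft^2

1.2062 lbf/ft^2


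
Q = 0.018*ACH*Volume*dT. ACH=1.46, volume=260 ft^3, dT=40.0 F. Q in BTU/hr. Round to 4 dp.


Q = 0.018 * 1.46 * 260 * 40.0 = 273.3120 BTU/hr

273.3120 BTU/hr


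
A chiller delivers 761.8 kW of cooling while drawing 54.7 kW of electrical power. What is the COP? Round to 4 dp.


COP = 761.8 / 54.7 = 13.9269

13.9269


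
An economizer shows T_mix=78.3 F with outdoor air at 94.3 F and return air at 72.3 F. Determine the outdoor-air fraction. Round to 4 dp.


frac = (78.3 - 72.3) / (94.3 - 72.3) = 0.2727

0.2727


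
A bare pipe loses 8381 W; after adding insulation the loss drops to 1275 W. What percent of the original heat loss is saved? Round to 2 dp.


Savings = ((8381-1275)/8381)*100 = 84.79 %

84.79 %


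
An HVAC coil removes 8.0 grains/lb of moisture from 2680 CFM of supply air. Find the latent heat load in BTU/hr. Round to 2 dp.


Q = 0.68 * 2680 * 8.0 = 14579.20 BTU/hr

14579.20 BTU/hr


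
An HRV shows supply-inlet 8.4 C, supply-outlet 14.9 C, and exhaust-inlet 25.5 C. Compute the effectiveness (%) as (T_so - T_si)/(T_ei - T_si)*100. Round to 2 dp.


eff = (14.9-8.4)/(25.5-8.4)*100 = 38.01 %

38.01 %


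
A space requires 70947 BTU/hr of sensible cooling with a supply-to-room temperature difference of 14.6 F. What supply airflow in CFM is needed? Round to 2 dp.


CFM = 70947 / (1.08 * 14.6) = 4499.43

4499.43 CFM


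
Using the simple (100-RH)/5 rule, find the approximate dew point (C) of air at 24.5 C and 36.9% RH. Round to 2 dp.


Td = 24.5 - (100-36.9)/5 = 11.88 C

11.88 C


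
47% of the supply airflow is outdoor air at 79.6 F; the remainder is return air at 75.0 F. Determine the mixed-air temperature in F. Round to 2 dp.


T_mix = 0.47*79.6 + 0.53*75.0 = 77.16 F

77.16 F


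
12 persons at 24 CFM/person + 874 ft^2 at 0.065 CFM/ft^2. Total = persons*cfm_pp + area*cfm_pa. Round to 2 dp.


Total = 12*24 + 874*0.065 = 344.81 CFM

344.81 CFM


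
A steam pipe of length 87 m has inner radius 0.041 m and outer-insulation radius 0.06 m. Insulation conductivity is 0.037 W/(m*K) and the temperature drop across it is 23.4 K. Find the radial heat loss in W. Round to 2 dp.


Q = 2*pi*0.037*87*23.4/ln(0.06/0.041) = 1242.94 W

1242.94 W


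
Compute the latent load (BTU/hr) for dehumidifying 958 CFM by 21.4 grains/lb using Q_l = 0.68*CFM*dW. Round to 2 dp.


Q = 0.68 * 958 * 21.4 = 13940.82 BTU/hr

13940.82 BTU/hr


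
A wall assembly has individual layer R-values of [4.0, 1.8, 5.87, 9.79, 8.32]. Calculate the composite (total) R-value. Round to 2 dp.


R_total = 4.0 + 1.8 + 5.87 + 9.79 + 8.32 = 29.78

29.78


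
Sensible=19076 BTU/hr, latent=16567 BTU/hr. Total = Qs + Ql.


Qt = 19076 + 16567 = 35643 BTU/hr

35643 BTU/hr


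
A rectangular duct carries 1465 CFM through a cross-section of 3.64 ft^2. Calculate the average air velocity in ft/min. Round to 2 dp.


V = 1465 / 3.64 = 402.47 ft/min

402.47 ft/min


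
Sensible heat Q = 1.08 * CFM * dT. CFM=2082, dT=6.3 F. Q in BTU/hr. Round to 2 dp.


Q = 1.08 * 2082 * 6.3 = 14165.93 BTU/hr

14165.93 BTU/hr


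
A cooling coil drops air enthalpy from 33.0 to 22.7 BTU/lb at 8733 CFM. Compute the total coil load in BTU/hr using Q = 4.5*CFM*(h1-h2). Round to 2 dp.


Q = 4.5 * 8733 * (33.0 - 22.7) = 404774.55 BTU/hr

404774.55 BTU/hr


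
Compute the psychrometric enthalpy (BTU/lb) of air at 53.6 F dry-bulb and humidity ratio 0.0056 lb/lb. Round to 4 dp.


h = 0.24*53.6 + 0.0056*(1061+0.444*53.6) = 18.9389 BTU/lb

18.9389 BTU/lb


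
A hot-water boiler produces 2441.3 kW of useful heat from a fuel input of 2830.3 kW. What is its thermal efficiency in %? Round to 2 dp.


eta = (2441.3/2830.3)*100 = 86.26 %

86.26 %


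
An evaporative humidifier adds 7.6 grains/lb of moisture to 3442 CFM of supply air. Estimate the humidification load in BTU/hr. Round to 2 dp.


Q = 0.68 * 3442 * 7.6 = 17788.26 BTU/hr

17788.26 BTU/hr


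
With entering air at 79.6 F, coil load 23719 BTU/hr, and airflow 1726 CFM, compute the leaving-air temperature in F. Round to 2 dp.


dT = 23719/(1.08*1726) = 12.7242
T_leave = 79.6 - 12.7242 = 66.88 F

66.88 F


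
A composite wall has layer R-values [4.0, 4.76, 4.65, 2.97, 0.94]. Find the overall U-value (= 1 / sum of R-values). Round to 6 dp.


R_total = 4.0 + 4.76 + 4.65 + 2.97 + 0.94 = 17.32
U = 1/17.32 = 0.057737

0.057737


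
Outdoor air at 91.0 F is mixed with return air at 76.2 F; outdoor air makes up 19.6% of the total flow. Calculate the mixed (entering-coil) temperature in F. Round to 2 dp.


T_mix = 76.2 + (19.6/100)*(91.0-76.2) = 79.10 F

79.10 F


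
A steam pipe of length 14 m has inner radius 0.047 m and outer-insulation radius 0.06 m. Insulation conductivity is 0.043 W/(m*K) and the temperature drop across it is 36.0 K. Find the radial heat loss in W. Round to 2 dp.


Q = 2*pi*0.043*14*36.0/ln(0.06/0.047) = 557.62 W

557.62 W


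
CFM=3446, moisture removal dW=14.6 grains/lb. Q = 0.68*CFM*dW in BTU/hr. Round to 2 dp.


Q = 0.68 * 3446 * 14.6 = 34211.89 BTU/hr

34211.89 BTU/hr


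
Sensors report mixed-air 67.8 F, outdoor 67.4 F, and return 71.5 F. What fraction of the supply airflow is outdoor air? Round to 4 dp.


frac = (67.8 - 71.5) / (67.4 - 71.5) = 0.9024

0.9024


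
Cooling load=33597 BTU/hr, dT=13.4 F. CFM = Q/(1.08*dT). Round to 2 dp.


CFM = 33597 / (1.08 * 13.4) = 2321.52

2321.52 CFM


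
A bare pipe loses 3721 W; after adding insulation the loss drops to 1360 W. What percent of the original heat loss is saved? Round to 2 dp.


Savings = ((3721-1360)/3721)*100 = 63.45 %

63.45 %


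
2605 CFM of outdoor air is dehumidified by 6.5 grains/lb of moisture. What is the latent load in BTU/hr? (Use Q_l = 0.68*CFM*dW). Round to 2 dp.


Q = 0.68 * 2605 * 6.5 = 11514.10 BTU/hr

11514.10 BTU/hr


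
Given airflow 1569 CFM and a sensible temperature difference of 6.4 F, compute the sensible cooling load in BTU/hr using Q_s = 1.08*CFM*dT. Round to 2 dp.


Q = 1.08 * 1569 * 6.4 = 10844.93 BTU/hr

10844.93 BTU/hr


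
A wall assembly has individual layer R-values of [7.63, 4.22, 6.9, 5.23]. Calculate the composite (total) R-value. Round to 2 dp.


R_total = 7.63 + 4.22 + 6.9 + 5.23 = 23.98

23.98


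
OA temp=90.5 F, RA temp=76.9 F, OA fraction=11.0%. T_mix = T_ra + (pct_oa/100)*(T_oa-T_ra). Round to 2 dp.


T_mix = 76.9 + (11.0/100)*(90.5-76.9) = 78.40 F

78.40 F


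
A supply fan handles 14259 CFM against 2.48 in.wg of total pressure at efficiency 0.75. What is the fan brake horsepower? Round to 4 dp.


BHP = 14259 * 2.48 / (6356 * 0.75) = 7.4181 hp

7.4181 hp


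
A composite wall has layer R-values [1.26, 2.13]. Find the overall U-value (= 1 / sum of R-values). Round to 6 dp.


R_total = 1.26 + 2.13 = 3.39
U = 1/3.39 = 0.294985

0.294985


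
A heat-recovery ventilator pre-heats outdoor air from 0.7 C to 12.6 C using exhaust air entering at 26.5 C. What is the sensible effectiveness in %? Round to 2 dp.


eff = (12.6-0.7)/(26.5-0.7)*100 = 46.12 %

46.12 %


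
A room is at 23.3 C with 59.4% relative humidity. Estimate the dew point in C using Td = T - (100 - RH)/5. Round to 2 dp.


Td = 23.3 - (100-59.4)/5 = 15.18 C

15.18 C


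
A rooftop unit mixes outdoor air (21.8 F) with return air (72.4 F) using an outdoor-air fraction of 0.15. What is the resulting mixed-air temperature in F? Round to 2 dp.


T_mix = 0.15*21.8 + 0.85*72.4 = 64.81 F

64.81 F


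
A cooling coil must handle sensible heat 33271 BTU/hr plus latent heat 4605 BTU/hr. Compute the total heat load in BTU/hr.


Qt = 33271 + 4605 = 37876 BTU/hr

37876 BTU/hr


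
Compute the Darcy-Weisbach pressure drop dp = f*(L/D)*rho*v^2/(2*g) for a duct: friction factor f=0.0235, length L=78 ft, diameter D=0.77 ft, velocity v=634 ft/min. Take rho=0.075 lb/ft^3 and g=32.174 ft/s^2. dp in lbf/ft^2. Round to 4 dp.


v_fps = 634/60 = 10.5667 ft/s
dp = 0.0235*(78/0.77)*0.075*10.5667^2/(2*32.174) = 0.3098 lbf/ft^2

0.3098 lbf/ft^2


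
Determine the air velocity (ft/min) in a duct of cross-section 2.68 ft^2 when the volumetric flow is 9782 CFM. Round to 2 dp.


V = 9782 / 2.68 = 3650.00 ft/min

3650.00 ft/min


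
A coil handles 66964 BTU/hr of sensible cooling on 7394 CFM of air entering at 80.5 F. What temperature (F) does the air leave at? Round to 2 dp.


dT = 66964/(1.08*7394) = 8.3857
T_leave = 80.5 - 8.3857 = 72.11 F

72.11 F
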